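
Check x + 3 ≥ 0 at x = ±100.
x = 100: LHS = 100 + 3 = 103; 103 ≥ 0 — holds
x = -100: LHS = (-100) + 3 = -97; -97 ≥ 0 — FAILS

Answer: Partially: holds for x = 100, fails for x = -100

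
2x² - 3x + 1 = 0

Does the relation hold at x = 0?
x = 0: LHS = 2·0² - 3·0 + 1 = 1; 1 = 0 — FAILS

The relation fails at x = 0, so x = 0 is a counterexample.

Answer: No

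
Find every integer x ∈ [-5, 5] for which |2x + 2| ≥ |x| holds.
Holds for: {-5, -4, -3, -2, 0, 1, 2, 3, 4, 5}
Fails for: {-1}

Answer: {-5, -4, -3, -2, 0, 1, 2, 3, 4, 5}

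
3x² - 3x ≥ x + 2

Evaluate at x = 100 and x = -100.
x = 100: LHS = 3·100² - 3·100 = 29700, RHS = 100 + 2 = 102; 29700 ≥ 102 — holds
x = -100: LHS = 3·(-100)² - 3·(-100) = 30300, RHS = (-100) + 2 = -98; 30300 ≥ -98 — holds

Answer: Yes, holds for both x = 100 and x = -100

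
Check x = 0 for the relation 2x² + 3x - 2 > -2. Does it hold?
x = 0: LHS = 2·0² + 3·0 - 2 = -2; -2 > -2 — FAILS

The relation fails at x = 0, so x = 0 is a counterexample.

Answer: No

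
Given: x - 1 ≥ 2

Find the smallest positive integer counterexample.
Testing positive integers:
x = 1: LHS = 1 - 1 = 0; 0 ≥ 2 — FAILS  ← smallest positive counterexample

Answer: x = 1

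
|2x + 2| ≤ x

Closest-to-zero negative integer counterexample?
Testing negative integers from -1 downward:
x = -1: LHS = |2·(-1) + 2| = |0| = 0; 0 ≤ -1 — FAILS  ← closest negative counterexample to 0

Answer: x = -1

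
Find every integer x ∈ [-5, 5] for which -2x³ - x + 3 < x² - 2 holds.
Holds for: {2, 3, 4, 5}
Fails for: {-5, -4, -3, -2, -1, 0, 1}

Answer: {2, 3, 4, 5}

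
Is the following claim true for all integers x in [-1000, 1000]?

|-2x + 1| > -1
An absolute value is never negative, so the left side is ≥ 0 for every x, while the right side is -1. Tightest case in [-1000, 1000] is x = 0:
x = 0: LHS = |-2·0 + 1| = |1| = 1; 1 > -1 — holds
Hence LHS − RHS is never zero or negative, i.e. LHS > RHS throughout, so the relation holds for every integer in [-1000, 1000].

No counterexample exists.

Answer: True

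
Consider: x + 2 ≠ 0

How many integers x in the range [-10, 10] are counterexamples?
Counterexamples in [-10, 10]: {-2}.

Counting them gives 1 values.

Answer: 1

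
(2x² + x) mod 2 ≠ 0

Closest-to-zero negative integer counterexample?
Testing negative integers from -1 downward:
x = -1: LHS = (2·(-1)² + (-1)) mod 2 = 1 mod 2 = 1; 1 ≠ 0 — holds
x = -2: LHS = (2·(-2)² + (-2)) mod 2 = 6 mod 2 = 0; 0 ≠ 0 — FAILS  ← closest negative counterexample to 0

Answer: x = -2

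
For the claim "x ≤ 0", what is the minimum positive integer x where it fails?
Testing positive integers:
x = 1: 1 ≤ 0 — FAILS  ← smallest positive counterexample

Answer: x = 1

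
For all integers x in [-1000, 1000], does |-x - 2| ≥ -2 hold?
An absolute value is never negative, so the left side is ≥ 0 for every x, while the right side is -2. Tightest case in [-1000, 1000] is x = -2:
x = -2: LHS = |-(-2) - 2| = |0| = 0; 0 ≥ -2 — holds
Hence LHS − RHS is never negative, i.e. LHS ≥ RHS throughout, so the relation holds for every integer in [-1000, 1000].

No counterexample exists.

Answer: True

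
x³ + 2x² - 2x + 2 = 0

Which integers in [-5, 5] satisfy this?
Track d = LHS − RHS over the integers in [-5, 5]. Equality would need d = 0, but d changes sign only between consecutive integers, jumping over 0:
x = -3: LHS = (-3)³ + 2·(-3)² - 2·(-3) + 2 = -1; -1 = 0 — FAILS  (d = -1)
x = -2: LHS = (-2)³ + 2·(-2)² - 2·(-2) + 2 = 6; 6 = 0 — FAILS  (d = 6)
Away from these crossings d keeps a constant sign, and checking every integer in [-5, 5] confirms d ≠ 0 throughout. Hence the two sides are never equal, so the claimed relation (=) fails for every integer in [-5, 5].

Answer: None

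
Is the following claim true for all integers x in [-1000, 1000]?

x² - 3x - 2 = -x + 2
The claim fails at x = 0:
x = 0: LHS = 0² - 3·0 - 2 = -2, RHS = -0 + 2 = 2; -2 = 2 — FAILS

Because a single integer refutes it, the statement is false.

Answer: False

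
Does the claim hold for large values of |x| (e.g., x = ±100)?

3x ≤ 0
x = 100: LHS = 3·100 = 300; 300 ≤ 0 — FAILS
x = -100: LHS = 3·(-100) = -300; -300 ≤ 0 — holds

Answer: Partially: fails for x = 100, holds for x = -100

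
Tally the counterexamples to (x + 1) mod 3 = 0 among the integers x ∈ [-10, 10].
Counterexamples in [-10, 10]: {-9, -8, -6, -5, -3, -2, 0, 1, 3, 4, 6, 7, 9, 10}.

Counting them gives 14 values.

Answer: 14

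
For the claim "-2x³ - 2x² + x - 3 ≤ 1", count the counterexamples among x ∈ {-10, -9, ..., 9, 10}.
Counterexamples in [-10, 10]: {-10, -9, -8, -7, -6, -5, -4, -3, -2}.

Counting them gives 9 values.

Answer: 9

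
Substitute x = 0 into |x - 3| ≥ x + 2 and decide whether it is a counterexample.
Substitute x = 0 into the relation:
x = 0: LHS = |0 - 3| = |-3| = 3, RHS = 0 + 2 = 2; 3 ≥ 2 — holds

The claim holds here, so x = 0 is not a counterexample. (A counterexample exists elsewhere, e.g. x = 1.)

Answer: No, x = 0 is not a counterexample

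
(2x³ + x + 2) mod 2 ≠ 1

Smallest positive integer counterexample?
Testing positive integers:
x = 1: LHS = (2·1³ + 1 + 2) mod 2 = 5 mod 2 = 1; 1 ≠ 1 — FAILS  ← smallest positive counterexample

Answer: x = 1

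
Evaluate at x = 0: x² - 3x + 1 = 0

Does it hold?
x = 0: LHS = 0² - 3·0 + 1 = 1; 1 = 0 — FAILS

The relation fails at x = 0, so x = 0 is a counterexample.

Answer: No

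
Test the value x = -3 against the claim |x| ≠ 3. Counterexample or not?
Substitute x = -3 into the relation:
x = -3: LHS = |-3| = 3; 3 ≠ 3 — FAILS

Since the claim fails at x = -3, this value is a counterexample.

Answer: Yes, x = -3 is a counterexample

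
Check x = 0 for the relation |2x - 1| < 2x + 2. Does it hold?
x = 0: LHS = |2·0 - 1| = |-1| = 1, RHS = 2·0 + 2 = 2; 1 < 2 — holds

The relation is satisfied at x = 0.

Answer: Yes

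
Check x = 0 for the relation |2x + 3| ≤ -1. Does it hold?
x = 0: LHS = |2·0 + 3| = |3| = 3; 3 ≤ -1 — FAILS

The relation fails at x = 0, so x = 0 is a counterexample.

Answer: No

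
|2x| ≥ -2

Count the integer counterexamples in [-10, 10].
An absolute value is never negative, so the left side is ≥ 0 for every x, while the right side is -2. Tightest case in [-10, 10] is x = 0:
x = 0: LHS = |2·0| = |0| = 0; 0 ≥ -2 — holds
Hence LHS − RHS is never negative, i.e. LHS ≥ RHS throughout, so the relation holds for every integer in [-10, 10].

No counterexample appears in that range.

Answer: 0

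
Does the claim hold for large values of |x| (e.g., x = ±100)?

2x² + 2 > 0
x = 100: LHS = 2·100² + 2 = 20002; 20002 > 0 — holds
x = -100: LHS = 2·(-100)² + 2 = 20002; 20002 > 0 — holds

Answer: Yes, holds for both x = 100 and x = -100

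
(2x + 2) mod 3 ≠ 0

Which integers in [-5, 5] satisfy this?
Holds for: {-5, -3, -2, 0, 1, 3, 4}
Fails for: {-4, -1, 2, 5}

Answer: {-5, -3, -2, 0, 1, 3, 4}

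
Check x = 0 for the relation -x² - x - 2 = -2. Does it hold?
x = 0: LHS = -0² - 0 - 2 = -2; -2 = -2 — holds

The relation is satisfied at x = 0.

Answer: Yes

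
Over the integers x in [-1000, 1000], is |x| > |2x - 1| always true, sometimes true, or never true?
Over all integers in [-1000, 1000], LHS − RHS is largest at x = 1, where it equals 0:
x = 1: LHS = |1| = 1, RHS = |2·1 - 1| = |1| = 1; 1 > 1 — FAILS
At the ends of the range:
x = -1000: LHS = |-1000| = 1000, RHS = |2·(-1000) - 1| = |-2001| = 2001; 1000 > 2001 — FAILS
x = 1000: LHS = |1000| = 1000, RHS = |2·1000 - 1| = |1999| = 1999; 1000 > 1999 — FAILS
Hence LHS − RHS is never positive, i.e. LHS ≤ RHS throughout, so the claimed relation (>) fails for every integer in [-1000, 1000].

No integer in the range satisfies it.

Answer: Never true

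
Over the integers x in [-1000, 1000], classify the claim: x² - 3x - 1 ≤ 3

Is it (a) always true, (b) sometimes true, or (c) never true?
Holds at x = 0: LHS = 0² - 3·0 - 1 = -1; -1 ≤ 3 — holds
Fails at x = -2: LHS = (-2)² - 3·(-2) - 1 = 9; 9 ≤ 3 — FAILS
It is satisfied by some integers in the range but not all.

Answer: Sometimes true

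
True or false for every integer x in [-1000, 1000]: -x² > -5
The claim fails at x = 3:
x = 3: LHS = -3² = -9; -9 > -5 — FAILS

Because a single integer refutes it, the statement is false.

Answer: False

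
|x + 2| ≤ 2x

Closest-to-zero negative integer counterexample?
Testing negative integers from -1 downward:
x = -1: LHS = |(-1) + 2| = |1| = 1, RHS = 2·(-1) = -2; 1 ≤ -2 — FAILS  ← closest negative counterexample to 0

Answer: x = -1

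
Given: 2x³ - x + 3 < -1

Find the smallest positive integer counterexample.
Testing positive integers:
x = 1: LHS = 2·1³ - 1 + 3 = 4; 4 < -1 — FAILS  ← smallest positive counterexample

Answer: x = 1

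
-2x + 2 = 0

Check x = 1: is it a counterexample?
Substitute x = 1 into the relation:
x = 1: LHS = -2·1 + 2 = 0; 0 = 0 — holds

The claim holds here, so x = 1 is not a counterexample. (A counterexample exists elsewhere, e.g. x = 0.)

Answer: No, x = 1 is not a counterexample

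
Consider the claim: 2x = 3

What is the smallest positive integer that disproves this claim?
Testing positive integers:
x = 1: LHS = 2·1 = 2; 2 = 3 — FAILS  ← smallest positive counterexample

Answer: x = 1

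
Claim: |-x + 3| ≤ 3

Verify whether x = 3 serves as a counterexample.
Substitute x = 3 into the relation:
x = 3: LHS = |-3 + 3| = |0| = 0; 0 ≤ 3 — holds

The claim holds here, so x = 3 is not a counterexample. (A counterexample exists elsewhere, e.g. x = -1.)

Answer: No, x = 3 is not a counterexample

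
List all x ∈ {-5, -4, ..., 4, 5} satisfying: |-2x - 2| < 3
Holds for: {-2, -1, 0}
Fails for: {-5, -4, -3, 1, 2, 3, 4, 5}

Answer: {-2, -1, 0}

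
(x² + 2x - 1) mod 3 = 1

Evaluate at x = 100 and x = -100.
x = 100: LHS = (100² + 2·100 - 1) mod 3 = 10199 mod 3 = 2; 2 = 1 — FAILS
x = -100: LHS = ((-100)² + 2·(-100) - 1) mod 3 = 9799 mod 3 = 1; 1 = 1 — holds

Answer: Partially: fails for x = 100, holds for x = -100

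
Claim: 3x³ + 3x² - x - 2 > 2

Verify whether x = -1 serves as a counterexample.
Substitute x = -1 into the relation:
x = -1: LHS = 3·(-1)³ + 3·(-1)² - (-1) - 2 = -1; -1 > 2 — FAILS

Since the claim fails at x = -1, this value is a counterexample.

Answer: Yes, x = -1 is a counterexample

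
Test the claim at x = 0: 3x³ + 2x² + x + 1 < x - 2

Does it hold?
x = 0: LHS = 3·0³ + 2·0² + 0 + 1 = 1, RHS = 0 - 2 = -2; 1 < -2 — FAILS

The relation fails at x = 0, so x = 0 is a counterexample.

Answer: No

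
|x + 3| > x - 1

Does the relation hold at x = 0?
x = 0: LHS = |0 + 3| = |3| = 3, RHS = 0 - 1 = -1; 3 > -1 — holds

The relation is satisfied at x = 0.

Answer: Yes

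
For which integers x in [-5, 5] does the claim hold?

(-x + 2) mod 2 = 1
Holds for: {-5, -3, -1, 1, 3, 5}
Fails for: {-4, -2, 0, 2, 4}

Answer: {-5, -3, -1, 1, 3, 5}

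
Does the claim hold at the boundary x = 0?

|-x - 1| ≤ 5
x = 0: LHS = |-0 - 1| = |-1| = 1; 1 ≤ 5 — holds

The relation is satisfied at x = 0.

Answer: Yes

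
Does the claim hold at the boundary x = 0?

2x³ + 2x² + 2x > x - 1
x = 0: LHS = 2·0³ + 2·0² + 2·0 = 0, RHS = 0 - 1 = -1; 0 > -1 — holds

The relation is satisfied at x = 0.

Answer: Yes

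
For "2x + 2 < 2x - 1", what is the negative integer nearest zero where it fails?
Testing negative integers from -1 downward:
x = -1: LHS = 2·(-1) + 2 = 0, RHS = 2·(-1) - 1 = -3; 0 < -3 — FAILS  ← closest negative counterexample to 0

Answer: x = -1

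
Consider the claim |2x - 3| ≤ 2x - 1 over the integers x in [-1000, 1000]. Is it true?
The claim fails at x = 0:
x = 0: LHS = |2·0 - 3| = |-3| = 3, RHS = 2·0 - 1 = -1; 3 ≤ -1 — FAILS

Because a single integer refutes it, the statement is false.

Answer: False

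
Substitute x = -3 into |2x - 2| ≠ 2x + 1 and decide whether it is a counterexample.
Substitute x = -3 into the relation:
x = -3: LHS = |2·(-3) - 2| = |-8| = 8, RHS = 2·(-3) + 1 = -5; 8 ≠ -5 — holds

The relation holds at x = -3, so it is not a counterexample.

Answer: No, x = -3 is not a counterexample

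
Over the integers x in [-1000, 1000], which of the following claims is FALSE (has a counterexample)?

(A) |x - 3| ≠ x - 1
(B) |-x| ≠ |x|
(A) x = 2: LHS = |2 - 3| = |-1| = 1, RHS = 2 - 1 = 1; 1 ≠ 1 — FAILS
(B) x = 0: LHS = |-0| = |0| = 0, RHS = |0| = 0; 0 ≠ 0 — FAILS

Answer: Both A and B are false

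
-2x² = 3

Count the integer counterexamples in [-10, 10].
Counterexamples in [-10, 10]: {-10, -9, -8, -7, -6, -5, -4, -3, -2, -1, 0, 1, 2, 3, 4, 5, 6, 7, 8, 9, 10}.

Counting them gives 21 values.

Answer: 21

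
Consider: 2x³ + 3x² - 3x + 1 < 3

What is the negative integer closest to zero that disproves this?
Testing negative integers from -1 downward:
x = -1: LHS = 2·(-1)³ + 3·(-1)² - 3·(-1) + 1 = 5; 5 < 3 — FAILS  ← closest negative counterexample to 0

Answer: x = -1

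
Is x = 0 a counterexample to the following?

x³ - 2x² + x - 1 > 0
Substitute x = 0 into the relation:
x = 0: LHS = 0³ - 2·0² + 0 - 1 = -1; -1 > 0 — FAILS

Since the claim fails at x = 0, this value is a counterexample.

Answer: Yes, x = 0 is a counterexample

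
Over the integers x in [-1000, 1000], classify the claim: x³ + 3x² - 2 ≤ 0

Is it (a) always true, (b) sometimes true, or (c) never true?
Holds at x = 0: LHS = 0³ + 3·0² - 2 = -2; -2 ≤ 0 — holds
Fails at x = 1: LHS = 1³ + 3·1² - 2 = 2; 2 ≤ 0 — FAILS
It is satisfied by some integers in the range but not all.

Answer: Sometimes true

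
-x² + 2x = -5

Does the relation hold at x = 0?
x = 0: LHS = -0² + 2·0 = 0; 0 = -5 — FAILS

The relation fails at x = 0, so x = 0 is a counterexample.

Answer: No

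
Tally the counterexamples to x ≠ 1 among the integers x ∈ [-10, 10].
Counterexamples in [-10, 10]: {1}.

Counting them gives 1 values.

Answer: 1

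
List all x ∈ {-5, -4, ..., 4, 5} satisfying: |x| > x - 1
Over all integers in [-5, 5], LHS − RHS is smallest at x = 0, where it equals 1:
x = 0: LHS = |0| = 0, RHS = 0 - 1 = -1; 0 > -1 — holds
At the ends of the range:
x = -5: LHS = |-5| = 5, RHS = (-5) - 1 = -6; 5 > -6 — holds
x = 5: LHS = |5| = 5, RHS = 5 - 1 = 4; 5 > 4 — holds
Hence LHS − RHS is never zero or negative, i.e. LHS > RHS throughout, so the relation holds for every integer in [-5, 5].

Answer: All integers in [-5, 5]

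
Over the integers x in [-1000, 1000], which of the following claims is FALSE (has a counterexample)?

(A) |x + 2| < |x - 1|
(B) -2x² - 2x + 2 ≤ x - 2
(A) x = 0: LHS = |0 + 2| = |2| = 2, RHS = |0 - 1| = |-1| = 1; 2 < 1 — FAILS
(B) x = 0: LHS = -2·0² - 2·0 + 2 = 2, RHS = 0 - 2 = -2; 2 ≤ -2 — FAILS

Answer: Both A and B are false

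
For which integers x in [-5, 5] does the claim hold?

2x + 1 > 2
Holds for: {1, 2, 3, 4, 5}
Fails for: {-5, -4, -3, -2, -1, 0}

Answer: {1, 2, 3, 4, 5}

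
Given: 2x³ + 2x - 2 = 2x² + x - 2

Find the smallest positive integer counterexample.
Testing positive integers:
x = 1: LHS = 2·1³ + 2·1 - 2 = 2, RHS = 2·1² + 1 - 2 = 1; 2 = 1 — FAILS  ← smallest positive counterexample

Answer: x = 1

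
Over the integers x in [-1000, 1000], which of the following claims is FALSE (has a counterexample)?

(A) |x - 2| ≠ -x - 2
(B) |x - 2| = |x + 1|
(A) Over all integers in [-1000, 1000], LHS − RHS is always positive; it is smallest at x = 0, where it equals 4:
x = 0: LHS = |0 - 2| = |-2| = 2, RHS = -0 - 2 = -2; 2 ≠ -2 — holds
At the ends of the range:
x = -1000: LHS = |(-1000) - 2| = |-1002| = 1002, RHS = -(-1000) - 2 = 998; 1002 ≠ 998 — holds
x = 1000: LHS = |1000 - 2| = |998| = 998, RHS = -1000 - 2 = -1002; 998 ≠ -1002 — holds
Hence LHS − RHS is never 0, i.e. the two sides are never equal, so the relation holds for every integer in [-1000, 1000].

(B) x = 0: LHS = |0 - 2| = |-2| = 2, RHS = |0 + 1| = |1| = 1; 2 = 1 — FAILS

Only (B) has a counterexample.

Answer: B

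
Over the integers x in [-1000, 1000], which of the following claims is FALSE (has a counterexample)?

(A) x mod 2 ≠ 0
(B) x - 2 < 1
(A) x = 0: LHS = 0 mod 2 = 0; 0 ≠ 0 — FAILS
(B) x = 3: LHS = 3 - 2 = 1; 1 < 1 — FAILS

Answer: Both A and B are false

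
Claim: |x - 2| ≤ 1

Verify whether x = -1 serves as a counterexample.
Substitute x = -1 into the relation:
x = -1: LHS = |(-1) - 2| = |-3| = 3; 3 ≤ 1 — FAILS

Since the claim fails at x = -1, this value is a counterexample.

Answer: Yes, x = -1 is a counterexample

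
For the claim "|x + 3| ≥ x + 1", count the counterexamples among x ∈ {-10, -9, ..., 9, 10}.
Over all integers in [-10, 10], LHS − RHS is smallest at x = 0, where it equals 2:
x = 0: LHS = |0 + 3| = |3| = 3, RHS = 0 + 1 = 1; 3 ≥ 1 — holds
At the ends of the range:
x = -10: LHS = |(-10) + 3| = |-7| = 7, RHS = (-10) + 1 = -9; 7 ≥ -9 — holds
x = 10: LHS = |10 + 3| = |13| = 13, RHS = 10 + 1 = 11; 13 ≥ 11 — holds
Hence LHS − RHS is never negative, i.e. LHS ≥ RHS throughout, so the relation holds for every integer in [-10, 10].

No counterexample appears in that range.

Answer: 0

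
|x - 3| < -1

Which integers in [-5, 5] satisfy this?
An absolute value is never negative, so the left side is ≥ 0 for every x, while the right side is -1. Tightest case in [-5, 5] is x = 3:
x = 3: LHS = |3 - 3| = |0| = 0; 0 < -1 — FAILS
Hence LHS − RHS is never negative, i.e. LHS ≥ RHS throughout, so the claimed relation (<) fails for every integer in [-5, 5].

Answer: None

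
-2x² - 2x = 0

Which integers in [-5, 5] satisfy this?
Holds for: {-1, 0}
Fails for: {-5, -4, -3, -2, 1, 2, 3, 4, 5}

Answer: {-1, 0}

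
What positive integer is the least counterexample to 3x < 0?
Testing positive integers:
x = 1: LHS = 3·1 = 3; 3 < 0 — FAILS  ← smallest positive counterexample

Answer: x = 1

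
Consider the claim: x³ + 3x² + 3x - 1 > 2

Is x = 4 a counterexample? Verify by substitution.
Substitute x = 4 into the relation:
x = 4: LHS = 4³ + 3·4² + 3·4 - 1 = 123; 123 > 2 — holds

The claim holds here, so x = 4 is not a counterexample. (A counterexample exists elsewhere, e.g. x = 0.)

Answer: No, x = 4 is not a counterexample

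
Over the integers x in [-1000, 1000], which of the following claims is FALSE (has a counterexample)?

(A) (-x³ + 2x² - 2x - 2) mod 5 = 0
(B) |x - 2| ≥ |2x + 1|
(A) x = 0: LHS = (-0³ + 2·0² - 2·0 - 2) mod 5 = (-2) mod 5 = 3; 3 = 0 — FAILS
(B) x = 1: LHS = |1 - 2| = |-1| = 1, RHS = |2·1 + 1| = |3| = 3; 1 ≥ 3 — FAILS

Answer: Both A and B are false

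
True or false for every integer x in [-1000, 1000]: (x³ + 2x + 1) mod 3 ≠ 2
For a polynomial with integer coefficients, its value mod 3 depends only on x mod 3, so it suffices to check one representative of each residue class, x = 0, 1, 2:
x = 0: LHS = (0³ + 2·0 + 1) mod 3 = 1 mod 3 = 1; 1 ≠ 2 — holds
x = 1: LHS = (1³ + 2·1 + 1) mod 3 = 4 mod 3 = 1; 1 ≠ 2 — holds
x = 2: LHS = (2³ + 2·2 + 1) mod 3 = 13 mod 3 = 1; 1 ≠ 2 — holds
The relation holds in every residue class, so the relation holds for every integer in [-1000, 1000].

No counterexample exists.

Answer: True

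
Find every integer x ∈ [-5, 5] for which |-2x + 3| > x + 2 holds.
Holds for: {-5, -4, -3, -2, -1, 0}
Fails for: {1, 2, 3, 4, 5}

Answer: {-5, -4, -3, -2, -1, 0}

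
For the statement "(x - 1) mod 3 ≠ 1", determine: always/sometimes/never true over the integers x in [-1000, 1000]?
Holds at x = 0: LHS = (0 - 1) mod 3 = (-1) mod 3 = 2; 2 ≠ 1 — holds
Fails at x = -1: LHS = ((-1) - 1) mod 3 = (-2) mod 3 = 1; 1 ≠ 1 — FAILS
It is satisfied by some integers in the range but not all.

Answer: Sometimes true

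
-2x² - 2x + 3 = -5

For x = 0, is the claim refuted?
Substitute x = 0 into the relation:
x = 0: LHS = -2·0² - 2·0 + 3 = 3; 3 = -5 — FAILS

Since the claim fails at x = 0, this value is a counterexample.

Answer: Yes, x = 0 is a counterexample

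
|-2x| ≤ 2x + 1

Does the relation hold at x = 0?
x = 0: LHS = |-2·0| = |0| = 0, RHS = 2·0 + 1 = 1; 0 ≤ 1 — holds

The relation is satisfied at x = 0.

Answer: Yes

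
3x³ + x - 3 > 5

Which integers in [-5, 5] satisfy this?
Holds for: {2, 3, 4, 5}
Fails for: {-5, -4, -3, -2, -1, 0, 1}

Answer: {2, 3, 4, 5}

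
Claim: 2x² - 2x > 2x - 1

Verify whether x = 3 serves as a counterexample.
Substitute x = 3 into the relation:
x = 3: LHS = 2·3² - 2·3 = 12, RHS = 2·3 - 1 = 5; 12 > 5 — holds

The claim holds here, so x = 3 is not a counterexample. (A counterexample exists elsewhere, e.g. x = 1.)

Answer: No, x = 3 is not a counterexample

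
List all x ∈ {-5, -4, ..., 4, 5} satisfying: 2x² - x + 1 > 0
Over all integers in [-5, 5], LHS − RHS is smallest at x = 0, where it equals 1:
x = 0: LHS = 2·0² - 0 + 1 = 1; 1 > 0 — holds
At the ends of the range:
x = -5: LHS = 2·(-5)² - (-5) + 1 = 56; 56 > 0 — holds
x = 5: LHS = 2·5² - 5 + 1 = 46; 46 > 0 — holds
Hence LHS − RHS is never zero or negative, i.e. LHS > RHS throughout, so the relation holds for every integer in [-5, 5].

Answer: All integers in [-5, 5]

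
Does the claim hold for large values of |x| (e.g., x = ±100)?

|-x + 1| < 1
x = 100: LHS = |-100 + 1| = |-99| = 99; 99 < 1 — FAILS
x = -100: LHS = |-(-100) + 1| = |101| = 101; 101 < 1 — FAILS

Answer: No, fails for both x = 100 and x = -100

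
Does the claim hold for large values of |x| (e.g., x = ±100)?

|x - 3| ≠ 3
x = 100: LHS = |100 - 3| = |97| = 97; 97 ≠ 3 — holds
x = -100: LHS = |(-100) - 3| = |-103| = 103; 103 ≠ 3 — holds

Answer: Yes, holds for both x = 100 and x = -100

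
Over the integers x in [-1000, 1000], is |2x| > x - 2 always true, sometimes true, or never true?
Over all integers in [-1000, 1000], LHS − RHS is smallest at x = 0, where it equals 2:
x = 0: LHS = |2·0| = |0| = 0, RHS = 0 - 2 = -2; 0 > -2 — holds
At the ends of the range:
x = -1000: LHS = |2·(-1000)| = |-2000| = 2000, RHS = (-1000) - 2 = -1002; 2000 > -1002 — holds
x = 1000: LHS = |2·1000| = |2000| = 2000, RHS = 1000 - 2 = 998; 2000 > 998 — holds
Hence LHS − RHS is never zero or negative, i.e. LHS > RHS throughout, so the relation holds for every integer in [-1000, 1000].

No counterexample exists.

Answer: Always true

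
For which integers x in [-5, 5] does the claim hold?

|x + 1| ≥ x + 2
Holds for: {-5, -4, -3, -2}
Fails for: {-1, 0, 1, 2, 3, 4, 5}

Answer: {-5, -4, -3, -2}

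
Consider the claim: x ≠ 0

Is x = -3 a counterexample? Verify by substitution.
Substitute x = -3 into the relation:
x = -3: -3 ≠ 0 — holds

The claim holds here, so x = -3 is not a counterexample. (A counterexample exists elsewhere, e.g. x = 0.)

Answer: No, x = -3 is not a counterexample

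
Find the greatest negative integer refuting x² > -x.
Testing negative integers from -1 downward:
x = -1: LHS = (-1)² = 1, RHS = -(-1) = 1; 1 > 1 — FAILS  ← closest negative counterexample to 0

Answer: x = -1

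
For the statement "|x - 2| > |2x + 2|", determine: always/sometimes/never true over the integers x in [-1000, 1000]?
Holds at x = -1: LHS = |(-1) - 2| = |-3| = 3, RHS = |2·(-1) + 2| = |0| = 0; 3 > 0 — holds
Fails at x = 0: LHS = |0 - 2| = |-2| = 2, RHS = |2·0 + 2| = |2| = 2; 2 > 2 — FAILS
It is satisfied by some integers in the range but not all.

Answer: Sometimes true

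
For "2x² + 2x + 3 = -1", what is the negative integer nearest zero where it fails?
Testing negative integers from -1 downward:
x = -1: LHS = 2·(-1)² + 2·(-1) + 3 = 3; 3 = -1 — FAILS  ← closest negative counterexample to 0

Answer: x = -1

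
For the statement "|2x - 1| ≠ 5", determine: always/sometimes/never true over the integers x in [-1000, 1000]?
Holds at x = 0: LHS = |2·0 - 1| = |-1| = 1; 1 ≠ 5 — holds
Fails at x = -2: LHS = |2·(-2) - 1| = |-5| = 5; 5 ≠ 5 — FAILS
It is satisfied by some integers in the range but not all.

Answer: Sometimes true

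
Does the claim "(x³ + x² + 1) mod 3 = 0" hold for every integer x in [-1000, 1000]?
The claim fails at x = 0:
x = 0: LHS = (0³ + 0² + 1) mod 3 = 1 mod 3 = 1; 1 = 0 — FAILS

Because a single integer refutes it, the statement is false.

Answer: False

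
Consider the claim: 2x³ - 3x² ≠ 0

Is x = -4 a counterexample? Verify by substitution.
Substitute x = -4 into the relation:
x = -4: LHS = 2·(-4)³ - 3·(-4)² = -176; -176 ≠ 0 — holds

The claim holds here, so x = -4 is not a counterexample. (A counterexample exists elsewhere, e.g. x = 0.)

Answer: No, x = -4 is not a counterexample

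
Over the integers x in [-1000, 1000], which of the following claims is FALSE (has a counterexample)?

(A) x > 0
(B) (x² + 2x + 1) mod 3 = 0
(A) x = 0: 0 > 0 — FAILS
(B) x = 0: LHS = (0² + 2·0 + 1) mod 3 = 1 mod 3 = 1; 1 = 0 — FAILS

Answer: Both A and B are false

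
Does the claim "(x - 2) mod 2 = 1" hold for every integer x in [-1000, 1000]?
The claim fails at x = 0:
x = 0: LHS = (0 - 2) mod 2 = (-2) mod 2 = 0; 0 = 1 — FAILS

Because a single integer refutes it, the statement is false.

Answer: False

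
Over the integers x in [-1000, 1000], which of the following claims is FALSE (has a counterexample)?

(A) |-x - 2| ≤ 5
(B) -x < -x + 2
(A) x = 4: LHS = |-4 - 2| = |-6| = 6; 6 ≤ 5 — FAILS

(B) Over all integers in [-1000, 1000], LHS − RHS is largest at x = 0, where it equals -2:
x = 0: LHS = -0 = 0, RHS = -0 + 2 = 2; 0 < 2 — holds
At the ends of the range:
x = -1000: LHS = -(-1000) = 1000, RHS = -(-1000) + 2 = 1002; 1000 < 1002 — holds
x = 1000: RHS = -1000 + 2 = -998; -1000 < -998 — holds
Hence LHS − RHS is never zero or positive, i.e. LHS < RHS throughout, so the relation holds for every integer in [-1000, 1000].

Only (A) has a counterexample.

Answer: A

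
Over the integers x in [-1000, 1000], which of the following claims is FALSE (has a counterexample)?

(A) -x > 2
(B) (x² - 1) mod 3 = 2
(A) x = 0: LHS = -0 = 0; 0 > 2 — FAILS
(B) x = 1: LHS = (1² - 1) mod 3 = 0 mod 3 = 0; 0 = 2 — FAILS

Answer: Both A and B are false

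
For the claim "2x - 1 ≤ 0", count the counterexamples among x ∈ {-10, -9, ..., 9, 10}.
Counterexamples in [-10, 10]: {1, 2, 3, 4, 5, 6, 7, 8, 9, 10}.

Counting them gives 10 values.

Answer: 10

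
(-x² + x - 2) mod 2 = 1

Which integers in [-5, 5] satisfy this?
For a polynomial with integer coefficients, its value mod 2 depends only on x mod 2, so it suffices to check one representative of each residue class, x = 0, 1:
x = 0: LHS = (-0² + 0 - 2) mod 2 = (-2) mod 2 = 0; 0 = 1 — FAILS
x = 1: LHS = (-1² + 1 - 2) mod 2 = (-2) mod 2 = 0; 0 = 1 — FAILS
The relation fails in every residue class, so the claimed relation (=) fails for every integer in [-5, 5].

Answer: None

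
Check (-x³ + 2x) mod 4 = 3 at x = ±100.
x = 100: LHS = (-100³ + 2·100) mod 4 = (-999800) mod 4 = 0; 0 = 3 — FAILS
x = -100: LHS = (-(-100)³ + 2·(-100)) mod 4 = 999800 mod 4 = 0; 0 = 3 — FAILS

Answer: No, fails for both x = 100 and x = -100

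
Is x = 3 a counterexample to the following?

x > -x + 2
Substitute x = 3 into the relation:
x = 3: RHS = -3 + 2 = -1; 3 > -1 — holds

The claim holds here, so x = 3 is not a counterexample. (A counterexample exists elsewhere, e.g. x = 0.)

Answer: No, x = 3 is not a counterexample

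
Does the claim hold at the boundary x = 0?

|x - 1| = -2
x = 0: LHS = |0 - 1| = |-1| = 1; 1 = -2 — FAILS

The relation fails at x = 0, so x = 0 is a counterexample.

Answer: No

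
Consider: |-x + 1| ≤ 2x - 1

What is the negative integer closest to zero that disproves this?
Testing negative integers from -1 downward:
x = -1: LHS = |-(-1) + 1| = |2| = 2, RHS = 2·(-1) - 1 = -3; 2 ≤ -3 — FAILS  ← closest negative counterexample to 0

Answer: x = -1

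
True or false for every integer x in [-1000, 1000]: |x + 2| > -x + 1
The claim fails at x = -1:
x = -1: LHS = |(-1) + 2| = |1| = 1, RHS = -(-1) + 1 = 2; 1 > 2 — FAILS

Because a single integer refutes it, the statement is false.

Answer: False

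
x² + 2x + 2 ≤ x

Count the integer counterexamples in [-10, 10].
Counterexamples in [-10, 10]: {-10, -9, -8, -7, -6, -5, -4, -3, -2, -1, 0, 1, 2, 3, 4, 5, 6, 7, 8, 9, 10}.

Counting them gives 21 values.

Answer: 21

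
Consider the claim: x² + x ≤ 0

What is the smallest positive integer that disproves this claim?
Testing positive integers:
x = 1: LHS = 1² + 1 = 2; 2 ≤ 0 — FAILS  ← smallest positive counterexample

Answer: x = 1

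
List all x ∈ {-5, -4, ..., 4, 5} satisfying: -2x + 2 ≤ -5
Holds for: {4, 5}
Fails for: {-5, -4, -3, -2, -1, 0, 1, 2, 3}

Answer: {4, 5}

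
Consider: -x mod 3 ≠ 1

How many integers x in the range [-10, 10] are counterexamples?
Counterexamples in [-10, 10]: {-10, -7, -4, -1, 2, 5, 8}.

Counting them gives 7 values.

Answer: 7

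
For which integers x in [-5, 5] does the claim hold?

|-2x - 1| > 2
Holds for: {-5, -4, -3, -2, 1, 2, 3, 4, 5}
Fails for: {-1, 0}

Answer: {-5, -4, -3, -2, 1, 2, 3, 4, 5}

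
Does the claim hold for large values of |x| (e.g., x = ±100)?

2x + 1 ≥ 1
x = 100: LHS = 2·100 + 1 = 201; 201 ≥ 1 — holds
x = -100: LHS = 2·(-100) + 1 = -199; -199 ≥ 1 — FAILS

Answer: Partially: holds for x = 100, fails for x = -100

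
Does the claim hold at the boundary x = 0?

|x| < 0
x = 0: LHS = |0| = 0; 0 < 0 — FAILS

The relation fails at x = 0, so x = 0 is a counterexample.

Answer: No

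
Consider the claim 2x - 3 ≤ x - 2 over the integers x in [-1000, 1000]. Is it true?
The claim fails at x = 2:
x = 2: LHS = 2·2 - 3 = 1, RHS = 2 - 2 = 0; 1 ≤ 0 — FAILS

Because a single integer refutes it, the statement is false.

Answer: False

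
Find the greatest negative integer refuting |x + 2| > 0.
Testing negative integers from -1 downward:
x = -1: LHS = |(-1) + 2| = |1| = 1; 1 > 0 — holds
x = -2: LHS = |(-2) + 2| = |0| = 0; 0 > 0 — FAILS  ← closest negative counterexample to 0

Answer: x = -2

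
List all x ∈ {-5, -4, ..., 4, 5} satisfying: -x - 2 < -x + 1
Over all integers in [-5, 5], LHS − RHS is largest at x = 0, where it equals -3:
x = 0: LHS = -0 - 2 = -2, RHS = -0 + 1 = 1; -2 < 1 — holds
At the ends of the range:
x = -5: LHS = -(-5) - 2 = 3, RHS = -(-5) + 1 = 6; 3 < 6 — holds
x = 5: LHS = -5 - 2 = -7, RHS = -5 + 1 = -4; -7 < -4 — holds
Hence LHS − RHS is never zero or positive, i.e. LHS < RHS throughout, so the relation holds for every integer in [-5, 5].

Answer: All integers in [-5, 5]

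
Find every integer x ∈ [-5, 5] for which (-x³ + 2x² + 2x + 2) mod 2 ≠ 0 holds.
Holds for: {-5, -3, -1, 1, 3, 5}
Fails for: {-4, -2, 0, 2, 4}

Answer: {-5, -3, -1, 1, 3, 5}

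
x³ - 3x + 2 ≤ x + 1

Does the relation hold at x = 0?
x = 0: LHS = 0³ - 3·0 + 2 = 2, RHS = 0 + 1 = 1; 2 ≤ 1 — FAILS

The relation fails at x = 0, so x = 0 is a counterexample.

Answer: No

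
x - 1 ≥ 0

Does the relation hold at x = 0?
x = 0: LHS = 0 - 1 = -1; -1 ≥ 0 — FAILS

The relation fails at x = 0, so x = 0 is a counterexample.

Answer: No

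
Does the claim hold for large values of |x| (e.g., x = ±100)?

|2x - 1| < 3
x = 100: LHS = |2·100 - 1| = |199| = 199; 199 < 3 — FAILS
x = -100: LHS = |2·(-100) - 1| = |-201| = 201; 201 < 3 — FAILS

Answer: No, fails for both x = 100 and x = -100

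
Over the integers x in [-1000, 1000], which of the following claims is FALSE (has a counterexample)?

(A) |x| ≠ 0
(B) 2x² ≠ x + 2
(A) x = 0: LHS = |0| = 0; 0 ≠ 0 — FAILS

(B) Track d = LHS − RHS over the integers in [-1000, 1000]. Equality would need d = 0, but d changes sign only between consecutive integers, jumping over 0:
x = -1: LHS = 2·(-1)² = 2, RHS = (-1) + 2 = 1; 2 ≠ 1 — holds  (d = 1)
x = 0: LHS = 2·0² = 0, RHS = 0 + 2 = 2; 0 ≠ 2 — holds  (d = -2)
x = 1: LHS = 2·1² = 2, RHS = 1 + 2 = 3; 2 ≠ 3 — holds  (d = -1)
x = 2: LHS = 2·2² = 8, RHS = 2 + 2 = 4; 8 ≠ 4 — holds  (d = 4)
Away from these crossings d keeps a constant sign, and checking every integer in [-1000, 1000] confirms d ≠ 0 throughout. Hence the two sides are never equal, so the relation holds for every integer in [-1000, 1000].

Only (A) has a counterexample.

Answer: A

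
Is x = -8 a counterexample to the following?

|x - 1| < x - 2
Substitute x = -8 into the relation:
x = -8: LHS = |(-8) - 1| = |-9| = 9, RHS = (-8) - 2 = -10; 9 < -10 — FAILS

Since the claim fails at x = -8, this value is a counterexample.

Answer: Yes, x = -8 is a counterexample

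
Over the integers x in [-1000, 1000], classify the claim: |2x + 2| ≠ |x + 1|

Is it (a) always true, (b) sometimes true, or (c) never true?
Holds at x = 0: LHS = |2·0 + 2| = |2| = 2, RHS = |0 + 1| = |1| = 1; 2 ≠ 1 — holds
Fails at x = -1: LHS = |2·(-1) + 2| = |0| = 0, RHS = |(-1) + 1| = |0| = 0; 0 ≠ 0 — FAILS
It is satisfied by some integers in the range but not all.

Answer: Sometimes true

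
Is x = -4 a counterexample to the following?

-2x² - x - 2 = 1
Substitute x = -4 into the relation:
x = -4: LHS = -2·(-4)² - (-4) - 2 = -30; -30 = 1 — FAILS

Since the claim fails at x = -4, this value is a counterexample.

Answer: Yes, x = -4 is a counterexample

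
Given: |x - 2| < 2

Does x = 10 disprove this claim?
Substitute x = 10 into the relation:
x = 10: LHS = |10 - 2| = |8| = 8; 8 < 2 — FAILS

Since the claim fails at x = 10, this value is a counterexample.

Answer: Yes, x = 10 is a counterexample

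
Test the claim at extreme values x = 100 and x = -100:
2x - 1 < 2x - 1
x = 100: LHS = 2·100 - 1 = 199, RHS = 2·100 - 1 = 199; 199 < 199 — FAILS
x = -100: LHS = 2·(-100) - 1 = -201, RHS = 2·(-100) - 1 = -201; -201 < -201 — FAILS

Answer: No, fails for both x = 100 and x = -100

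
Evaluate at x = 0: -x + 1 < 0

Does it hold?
x = 0: LHS = -0 + 1 = 1; 1 < 0 — FAILS

The relation fails at x = 0, so x = 0 is a counterexample.

Answer: No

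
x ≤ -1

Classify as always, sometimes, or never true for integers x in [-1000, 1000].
Holds at x = -1: -1 ≤ -1 — holds
Fails at x = 0: 0 ≤ -1 — FAILS
It is satisfied by some integers in the range but not all.

Answer: Sometimes true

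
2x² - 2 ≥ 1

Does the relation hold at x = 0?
x = 0: LHS = 2·0² - 2 = -2; -2 ≥ 1 — FAILS

The relation fails at x = 0, so x = 0 is a counterexample.

Answer: No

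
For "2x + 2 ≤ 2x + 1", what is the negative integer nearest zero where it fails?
Testing negative integers from -1 downward:
x = -1: LHS = 2·(-1) + 2 = 0, RHS = 2·(-1) + 1 = -1; 0 ≤ -1 — FAILS  ← closest negative counterexample to 0

Answer: x = -1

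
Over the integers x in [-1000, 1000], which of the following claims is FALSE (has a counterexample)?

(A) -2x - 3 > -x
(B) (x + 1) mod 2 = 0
(A) x = 0: LHS = -2·0 - 3 = -3, RHS = -0 = 0; -3 > 0 — FAILS
(B) x = 0: LHS = (0 + 1) mod 2 = 1 mod 2 = 1; 1 = 0 — FAILS

Answer: Both A and B are false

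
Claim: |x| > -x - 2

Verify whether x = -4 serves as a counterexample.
Substitute x = -4 into the relation:
x = -4: LHS = |-4| = 4, RHS = -(-4) - 2 = 2; 4 > 2 — holds

The relation holds at x = -4, so it is not a counterexample.

Answer: No, x = -4 is not a counterexample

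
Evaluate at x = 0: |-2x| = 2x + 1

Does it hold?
x = 0: LHS = |-2·0| = |0| = 0, RHS = 2·0 + 1 = 1; 0 = 1 — FAILS

The relation fails at x = 0, so x = 0 is a counterexample.

Answer: No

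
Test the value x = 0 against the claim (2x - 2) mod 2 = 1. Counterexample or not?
Substitute x = 0 into the relation:
x = 0: LHS = (2·0 - 2) mod 2 = (-2) mod 2 = 0; 0 = 1 — FAILS

Since the claim fails at x = 0, this value is a counterexample.

Answer: Yes, x = 0 is a counterexample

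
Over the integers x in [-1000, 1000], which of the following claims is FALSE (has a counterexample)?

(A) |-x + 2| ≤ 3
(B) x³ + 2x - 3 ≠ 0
(A) x = -2: LHS = |-(-2) + 2| = |4| = 4; 4 ≤ 3 — FAILS
(B) x = 1: LHS = 1³ + 2·1 - 3 = 0; 0 ≠ 0 — FAILS

Answer: Both A and B are false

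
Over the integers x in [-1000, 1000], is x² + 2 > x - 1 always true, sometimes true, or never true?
Over all integers in [-1000, 1000], LHS − RHS is smallest at x = 0, where it equals 3:
x = 0: LHS = 0² + 2 = 2, RHS = 0 - 1 = -1; 2 > -1 — holds
At the ends of the range:
x = -1000: LHS = (-1000)² + 2 = 1000002, RHS = (-1000) - 1 = -1001; 1000002 > -1001 — holds
x = 1000: LHS = 1000² + 2 = 1000002, RHS = 1000 - 1 = 999; 1000002 > 999 — holds
Hence LHS − RHS is never zero or negative, i.e. LHS > RHS throughout, so the relation holds for every integer in [-1000, 1000].

No counterexample exists.

Answer: Always true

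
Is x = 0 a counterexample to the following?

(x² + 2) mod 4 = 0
Substitute x = 0 into the relation:
x = 0: LHS = (0² + 2) mod 4 = 2 mod 4 = 2; 2 = 0 — FAILS

Since the claim fails at x = 0, this value is a counterexample.

Answer: Yes, x = 0 is a counterexample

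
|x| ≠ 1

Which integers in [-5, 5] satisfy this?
Holds for: {-5, -4, -3, -2, 0, 2, 3, 4, 5}
Fails for: {-1, 1}

Answer: {-5, -4, -3, -2, 0, 2, 3, 4, 5}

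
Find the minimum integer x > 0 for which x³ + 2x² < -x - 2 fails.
Testing positive integers:
x = 1: LHS = 1³ + 2·1² = 3, RHS = -1 - 2 = -3; 3 < -3 — FAILS  ← smallest positive counterexample

Answer: x = 1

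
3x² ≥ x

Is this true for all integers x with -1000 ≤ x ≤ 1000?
Over all integers in [-1000, 1000], LHS − RHS is smallest at x = 0, where it equals 0:
x = 0: LHS = 3·0² = 0; 0 ≥ 0 — holds
At the ends of the range:
x = -1000: LHS = 3·(-1000)² = 3000000; 3000000 ≥ -1000 — holds
x = 1000: LHS = 3·1000² = 3000000; 3000000 ≥ 1000 — holds
Hence LHS − RHS is never negative, i.e. LHS ≥ RHS throughout, so the relation holds for every integer in [-1000, 1000].

No counterexample exists.

Answer: True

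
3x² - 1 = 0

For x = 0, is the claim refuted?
Substitute x = 0 into the relation:
x = 0: LHS = 3·0² - 1 = -1; -1 = 0 — FAILS

Since the claim fails at x = 0, this value is a counterexample.

Answer: Yes, x = 0 is a counterexample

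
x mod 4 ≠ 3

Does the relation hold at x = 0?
x = 0: LHS = 0 mod 4 = 0; 0 ≠ 3 — holds

The relation is satisfied at x = 0.

Answer: Yes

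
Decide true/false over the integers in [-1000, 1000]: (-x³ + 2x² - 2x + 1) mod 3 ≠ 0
The claim fails at x = 1:
x = 1: LHS = (-1³ + 2·1² - 2·1 + 1) mod 3 = 0 mod 3 = 0; 0 ≠ 0 — FAILS

Because a single integer refutes it, the statement is false.

Answer: False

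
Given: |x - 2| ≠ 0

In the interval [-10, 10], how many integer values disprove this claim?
Counterexamples in [-10, 10]: {2}.

Counting them gives 1 values.

Answer: 1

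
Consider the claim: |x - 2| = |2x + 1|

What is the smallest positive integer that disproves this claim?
Testing positive integers:
x = 1: LHS = |1 - 2| = |-1| = 1, RHS = |2·1 + 1| = |3| = 3; 1 = 3 — FAILS  ← smallest positive counterexample

Answer: x = 1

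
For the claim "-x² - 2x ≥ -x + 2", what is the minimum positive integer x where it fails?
Testing positive integers:
x = 1: LHS = -1² - 2·1 = -3, RHS = -1 + 2 = 1; -3 ≥ 1 — FAILS  ← smallest positive counterexample

Answer: x = 1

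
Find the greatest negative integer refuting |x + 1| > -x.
Testing negative integers from -1 downward:
x = -1: LHS = |(-1) + 1| = |0| = 0, RHS = -(-1) = 1; 0 > 1 — FAILS  ← closest negative counterexample to 0

Answer: x = -1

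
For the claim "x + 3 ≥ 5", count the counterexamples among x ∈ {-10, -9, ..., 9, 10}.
Counterexamples in [-10, 10]: {-10, -9, -8, -7, -6, -5, -4, -3, -2, -1, 0, 1}.

Counting them gives 12 values.

Answer: 12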